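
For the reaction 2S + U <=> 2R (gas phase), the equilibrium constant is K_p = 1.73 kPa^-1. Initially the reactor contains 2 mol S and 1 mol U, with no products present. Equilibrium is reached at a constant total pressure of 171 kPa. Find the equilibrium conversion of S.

Basis: 2 mol S initially; let X = conversion of S. Extent ξ = X.
At extent ξ: n_S = 2 − 2X; n_U = 1 − X; n_R = 2X.
Total moles n_T = 3 − X.
With p_i = (n_i/n_T)P, K_p = p_R^2 / (p_S^2 p_U).
Substituting and setting equal to 1.73 kPa^-1 gives a polynomial in X; the root in (0,1) is X = 0.829.

X = 0.829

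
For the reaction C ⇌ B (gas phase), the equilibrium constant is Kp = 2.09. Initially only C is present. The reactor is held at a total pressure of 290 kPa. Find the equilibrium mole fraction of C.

y_C = 0.324

Let X = conversion of C (basis 1 mol C); extent of reaction ξ = X.
Moles: n_C = 1 − X; n_B = X.
Since Δν = 0, n_T = 1 throughout.
y_i = n_i/n_T, p_i = y_i·P. Kp = p_B / (p_C).
This yields a degree-1 equation in X; solving on (0,1), X = 0.676.
Then n_C = 0.324, n_T = 1, so y_C = 0.324.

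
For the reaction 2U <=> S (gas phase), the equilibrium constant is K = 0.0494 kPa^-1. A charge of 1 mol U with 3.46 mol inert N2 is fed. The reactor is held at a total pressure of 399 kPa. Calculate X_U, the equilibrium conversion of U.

Take 1 mol U as basis and let X be its fractional conversion, so ξ = 0.5X.
Moles: n_U = 1 − X; n_S = 0.5X; n_I = 3.46 (inert).
Summing: n_T = 4.46 − 0.5X.
Mole fractions y_i = n_i/n_T; K = p_S / (p_U^2) with p_i = y_i·P.
This yields a degree-2 equation in X; solving on (0,1), X = 0.725.

X = 0.725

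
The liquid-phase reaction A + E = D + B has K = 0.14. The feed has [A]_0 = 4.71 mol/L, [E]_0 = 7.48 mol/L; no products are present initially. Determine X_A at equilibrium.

Let X = conversion of A; extent ξ = 4.71·X mol/L.
Concentrations: [A] = 4.71 − 4.71X; [E] = 7.48 − 4.71X; [D] = 4.71X; [B] = 4.71X.
K = [D] [B] / ([A] [E]).
Setting equal to 0.14 and solving for X on (0,1) gives X = 0.340.

X = 0.340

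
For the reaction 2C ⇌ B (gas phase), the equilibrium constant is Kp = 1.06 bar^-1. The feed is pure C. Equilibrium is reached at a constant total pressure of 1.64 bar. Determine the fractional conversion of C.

X = 0.645

Basis: 1 mol C initially; let X = conversion of C. Extent ξ = 0.5X.
Mole table: n_C = 1 − X; n_B = 0.5X.
Summing: n_T = 1 − 0.5X.
y_i = n_i/n_T, p_i = y_i·P. Kp = p_B / (p_C^2).
Substituting and setting equal to 1.06 bar^-1 gives a polynomial in X; the root in (0,1) is X = 0.645.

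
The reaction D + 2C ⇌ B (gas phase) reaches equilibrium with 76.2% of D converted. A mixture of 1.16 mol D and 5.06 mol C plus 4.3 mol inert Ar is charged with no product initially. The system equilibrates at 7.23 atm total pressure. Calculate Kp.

Kp = 0.433 atm^-2

Basis: 1.16 mol D initially; let X = conversion of D. Extent ξ = 1.16X.
Species balance: n_D = 1.16 − 1.16X; n_C = 5.06 − 2.32X; n_B = 1.16X; n_I = 4.3 (inert).
Total moles n_T = 10.5 − 2.32X.
At X = 0.762: n_D = 0.276, n_C = 3.29, n_B = 0.884, n_T = 8.75.
p_i = (n_i/n_T)·P. Kp = p_B / (p_D p_C^2) = 0.433 atm^-2.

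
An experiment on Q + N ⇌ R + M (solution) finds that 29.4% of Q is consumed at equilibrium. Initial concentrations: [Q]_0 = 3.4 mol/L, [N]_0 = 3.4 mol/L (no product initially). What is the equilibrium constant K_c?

K_c = 0.173

Let X = conversion of Q.
Concentrations: [Q] = 3.4 − 3.4X; [N] = 3.4 − 3.4X; [R] = 3.4X; [M] = 3.4X.
At X = 0.294: [Q] = 2.4, [N] = 2.4, [R] = 1, [M] = 1.
K_c = [R] [M] / ([Q] [N]) = 0.173.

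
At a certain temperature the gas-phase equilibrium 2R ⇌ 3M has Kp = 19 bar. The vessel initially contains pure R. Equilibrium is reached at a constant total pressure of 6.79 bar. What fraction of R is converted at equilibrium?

X = 0.576

Let X = conversion of R (basis 1 mol R); extent of reaction ξ = 0.5X.
At extent ξ: n_R = 1 − X; n_M = 1.5X.
Total moles n_T = 1 + 0.5X.
Mole fractions y_i = n_i/n_T; Kp = p_M^3 / (p_R^2) with p_i = y_i·P.
Substituting and setting equal to 19 bar gives a polynomial in X; the root in (0,1) is X = 0.576.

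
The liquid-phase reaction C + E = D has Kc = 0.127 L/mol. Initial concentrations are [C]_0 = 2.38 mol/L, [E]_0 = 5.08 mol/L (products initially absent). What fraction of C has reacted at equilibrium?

X = 0.350

Let X = conversion of C; extent ξ = 2.38·X mol/L.
Concentrations: [C] = 2.38 − 2.38X; [E] = 5.08 − 2.38X; [D] = 2.38X.
Kc = [D] / ([C] [E]).
Equating to 0.127 L/mol: the physical root is X = 0.350.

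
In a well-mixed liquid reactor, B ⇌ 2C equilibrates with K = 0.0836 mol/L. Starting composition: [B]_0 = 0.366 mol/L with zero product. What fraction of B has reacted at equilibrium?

X = 0.212

Let X = conversion of B; extent ξ = 0.366·X mol/L.
Concentrations: [B] = 0.366 − 0.366X; [C] = 0.732X.
K = [C]^2 / ([B]).
Setting equal to 0.0836 and solving for X on (0,1) gives X = 0.212.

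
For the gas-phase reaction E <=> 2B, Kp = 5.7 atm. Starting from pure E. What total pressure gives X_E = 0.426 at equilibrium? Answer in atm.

Basis: 1 mol E initially; let X = conversion of E. Extent ξ = X.
Mole table: n_E = 1 − X; n_B = 2X.
Total moles n_T = 1 + X.
Kp = p_B^2 / (p_E) with p_i = (n_i/n_T)·P.
At X = 0.426: the mole-fraction product g(X) = Π y_i^ν_i = 0.8868. Since Kp = g(X)·P^{1}, P = (Kp/g)^(1/1) = (5.7/0.8868)^(1/1) = 6.43 atm.

P = 6.43 atm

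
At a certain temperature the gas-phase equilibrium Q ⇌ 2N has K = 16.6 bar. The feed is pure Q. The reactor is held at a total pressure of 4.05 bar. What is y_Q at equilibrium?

Let X = conversion of Q (basis 1 mol Q); extent of reaction ξ = X.
Mole table: n_Q = 1 − X; n_N = 2X.
Total moles n_T = 1 + X.
y_i = n_i/n_T, p_i = y_i·P. K = p_N^2 / (p_Q).
This yields a degree-2 equation in X; solving on (0,1), X = 0.711.
Then n_Q = 0.289, n_T = 1.71, so y_Q = 0.169.

y_Q = 0.169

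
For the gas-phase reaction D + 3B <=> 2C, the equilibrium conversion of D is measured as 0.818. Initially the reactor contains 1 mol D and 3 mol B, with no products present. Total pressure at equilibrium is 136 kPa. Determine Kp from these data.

Basis: 1 mol D initially; let X = conversion of D. Extent ξ = X.
At extent ξ: n_D = 1 − X; n_B = 3 − 3X; n_C = 2X.
n_T = Σnᵢ = 4 − 2X.
At X = 0.818: n_D = 0.182, n_B = 0.546, n_C = 1.64, n_T = 2.36.
p_i = (n_i/n_T)·P. Kp = p_C^2 / (p_D p_B^3) = 0.0273 kPa^-2.

Kp = 0.0273 kPa^-2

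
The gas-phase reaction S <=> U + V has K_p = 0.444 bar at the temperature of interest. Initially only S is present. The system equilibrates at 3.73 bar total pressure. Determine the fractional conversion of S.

X = 0.326

Let X = conversion of S (basis 1 mol S); extent of reaction ξ = X.
Species balance: n_S = 1 − X; n_U = X; n_V = X.
Total moles n_T = 1 + X.
y_i = n_i/n_T, p_i = y_i·P. K_p = p_U p_V / (p_S).
This yields a degree-2 equation in X; solving on (0,1), X = 0.326.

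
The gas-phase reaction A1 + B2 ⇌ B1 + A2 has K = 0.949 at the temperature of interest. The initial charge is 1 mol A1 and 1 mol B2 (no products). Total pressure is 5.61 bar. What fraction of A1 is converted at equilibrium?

X = 0.493

Take 1 mol A1 as basis and let X be its fractional conversion, so ξ = X.
Moles: n_A1 = 1 − X; n_B2 = 1 − X; n_B1 = X; n_A2 = X.
n_T stays at 2 (no change in mole number).
y_i = n_i/n_T, p_i = y_i·P. K = p_B1 p_A2 / (p_A1 p_B2).
Substituting and setting equal to 0.949 gives a polynomial in X; the root in (0,1) is X = 0.493.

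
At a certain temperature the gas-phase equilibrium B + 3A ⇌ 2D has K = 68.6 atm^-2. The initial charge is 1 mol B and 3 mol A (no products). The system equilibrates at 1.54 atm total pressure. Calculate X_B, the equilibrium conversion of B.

X = 0.761

Take 1 mol B as basis and let X be its fractional conversion, so ξ = X.
At extent ξ: n_B = 1 − X; n_A = 3 − 3X; n_D = 2X.
Summing: n_T = 4 − 2X.
Mole fractions y_i = n_i/n_T; K = p_D^2 / (p_B p_A^3) with p_i = y_i·P.
This yields a degree-4 equation in X; solving on (0,1), X = 0.761.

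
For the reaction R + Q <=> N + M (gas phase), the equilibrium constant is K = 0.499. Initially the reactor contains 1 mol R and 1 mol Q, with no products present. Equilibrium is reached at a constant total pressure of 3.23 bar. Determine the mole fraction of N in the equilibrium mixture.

Basis: 1 mol R initially; let X = conversion of R. Extent ξ = X.
At extent ξ: n_R = 1 − X; n_Q = 1 − X; n_N = X; n_M = X.
Total moles n_T = 2 (Δν = 0, constant).
y_i = n_i/n_T, p_i = y_i·P. K = p_N p_M / (p_R p_Q).
Substituting and setting equal to 0.499 gives a polynomial in X; the root in (0,1) is X = 0.414.
Then n_N = 0.414, n_T = 2, so y_N = 0.207.

y_N = 0.207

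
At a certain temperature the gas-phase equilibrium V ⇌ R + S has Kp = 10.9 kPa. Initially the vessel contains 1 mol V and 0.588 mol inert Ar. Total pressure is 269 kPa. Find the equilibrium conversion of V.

X = 0.237

Let X = conversion of V (basis 1 mol V); extent of reaction ξ = X.
At extent ξ: n_V = 1 − X; n_R = X; n_S = X; n_I = 0.588 (inert).
Total moles n_T = 1.59 + X.
With p_i = (n_i/n_T)P, Kp = p_R p_S / (p_V).
Substituting and setting equal to 10.9 kPa gives a polynomial in X; the root in (0,1) is X = 0.237.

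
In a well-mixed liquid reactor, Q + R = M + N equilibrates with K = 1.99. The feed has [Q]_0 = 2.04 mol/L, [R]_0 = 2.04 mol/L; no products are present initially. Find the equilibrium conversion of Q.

X = 0.585

Let X = conversion of Q; extent ξ = 2.04·X mol/L.
Concentrations: [Q] = 2.04 − 2.04X; [R] = 2.04 − 2.04X; [M] = 2.04X; [N] = 2.04X.
K = [M] [N] / ([Q] [R]).
Equating to 1.99: the physical root is X = 0.585.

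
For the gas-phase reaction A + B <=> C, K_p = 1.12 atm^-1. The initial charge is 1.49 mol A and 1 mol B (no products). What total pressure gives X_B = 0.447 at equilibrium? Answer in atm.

Take 1 mol B as basis and let X be its fractional conversion, so ξ = X.
Mole table: n_A = 1.49 − X; n_B = 1 − X; n_C = X.
Total moles n_T = 2.49 − X.
K_p = p_C / (p_A p_B) with p_i = (n_i/n_T)·P.
At X = 0.447: the mole-fraction product g(X) = Π y_i^ν_i = 1.583. Since K_p = g(X)·P^{-1}, P = (g/K_p)^(1/1) = (1.583/1.12)^(1/1) = 1.41 atm.

P = 1.41 atm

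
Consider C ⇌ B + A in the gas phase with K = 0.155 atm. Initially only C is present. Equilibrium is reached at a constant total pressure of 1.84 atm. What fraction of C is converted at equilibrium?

Take 1 mol C as basis and let X be its fractional conversion, so ξ = X.
Moles: n_C = 1 − X; n_B = X; n_A = X.
n_T = Σnᵢ = 1 + X.
y_i = n_i/n_T, p_i = y_i·P. K = p_B p_A / (p_C).
Setting this equal to 0.155 atm and taking the physical root (0 < X < 1) gives X = 0.279.

X = 0.279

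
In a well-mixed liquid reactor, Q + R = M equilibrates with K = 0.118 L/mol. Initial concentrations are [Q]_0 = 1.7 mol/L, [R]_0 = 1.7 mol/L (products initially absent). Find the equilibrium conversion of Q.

X = 0.146

Let X = conversion of Q; extent ξ = 1.7·X mol/L.
Concentrations: [Q] = 1.7 − 1.7X; [R] = 1.7 − 1.7X; [M] = 1.7X.
K = [M] / ([Q] [R]).
Setting equal to 0.118 and solving for X on (0,1) gives X = 0.146.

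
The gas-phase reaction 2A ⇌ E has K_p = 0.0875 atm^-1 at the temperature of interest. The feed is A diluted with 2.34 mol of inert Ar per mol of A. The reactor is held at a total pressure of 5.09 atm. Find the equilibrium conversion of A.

Let X = conversion of A (basis 1 mol A); extent of reaction ξ = 0.5X.
Mole table: n_A = 1 − X; n_E = 0.5X; n_I = 2.34 (inert).
Total moles n_T = 3.34 − 0.5X.
y_i = n_i/n_T, p_i = y_i·P. K_p = p_E / (p_A^2).
This yields a degree-2 equation in X; solving on (0,1), X = 0.183.

X = 0.183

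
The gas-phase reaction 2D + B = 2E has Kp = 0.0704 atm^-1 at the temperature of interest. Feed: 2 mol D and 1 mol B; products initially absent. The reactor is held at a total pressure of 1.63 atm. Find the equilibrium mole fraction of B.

Let X = conversion of D (basis 2 mol D); extent of reaction ξ = X.
At extent ξ: n_D = 2 − 2X; n_B = 1 − X; n_E = 2X.
Summing: n_T = 3 − X.
Mole fractions y_i = n_i/n_T; Kp = p_E^2 / (p_D^2 p_B) with p_i = y_i·P.
Substituting and setting equal to 0.0704 atm^-1 gives a polynomial in X; the root in (0,1) is X = 0.156.
Then n_B = 0.844, n_T = 2.84, so y_B = 0.297.

y_B = 0.297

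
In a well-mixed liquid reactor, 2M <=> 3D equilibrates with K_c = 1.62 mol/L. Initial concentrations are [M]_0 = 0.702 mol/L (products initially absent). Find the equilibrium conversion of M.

X = 0.531

Let X = conversion of M; extent ξ = 0.702X/2 mol/L.
Concentrations: [M] = 0.702 − 0.702X; [D] = 1.05X.
K_c = [D]^3 / ([M]^2).
Equating to 1.62 mol/L: the physical root is X = 0.531.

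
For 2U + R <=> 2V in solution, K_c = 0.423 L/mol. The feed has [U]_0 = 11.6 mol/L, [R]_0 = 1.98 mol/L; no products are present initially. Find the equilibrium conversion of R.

Let X = conversion of R; extent ξ = 1.98·X mol/L.
Concentrations: [U] = 11.6 − 3.96X; [R] = 1.98 − 1.98X; [V] = 3.96X.
K_c = [V]^2 / ([U]^2 [R]).
Solving K_c = 0.423 for X ∈ (0,1): X = 0.820.

X = 0.820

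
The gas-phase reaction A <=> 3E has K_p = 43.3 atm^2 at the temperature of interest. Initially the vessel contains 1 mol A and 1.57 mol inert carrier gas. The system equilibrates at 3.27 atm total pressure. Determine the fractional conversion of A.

Take 1 mol A as basis and let X be its fractional conversion, so ξ = X.
Mole table: n_A = 1 − X; n_E = 3X; n_I = 1.57 (inert).
Total moles n_T = 2.57 + 2X.
With p_i = (n_i/n_T)P, K_p = p_E^3 / (p_A).
Substituting and setting equal to 43.3 atm^2 gives a polynomial in X; the root in (0,1) is X = 0.802.

X = 0.802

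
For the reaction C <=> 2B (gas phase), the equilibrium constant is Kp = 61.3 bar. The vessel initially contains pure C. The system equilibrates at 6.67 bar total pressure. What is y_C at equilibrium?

Let X = conversion of C (basis 1 mol C); extent of reaction ξ = X.
Species balance: n_C = 1 − X; n_B = 2X.
n_T = Σnᵢ = 1 + X.
With p_i = (n_i/n_T)P, Kp = p_B^2 / (p_C).
Setting this equal to 61.3 bar and taking the physical root (0 < X < 1) gives X = 0.835.
Then n_C = 0.165, n_T = 1.83, so y_C = 0.090.

y_C = 0.090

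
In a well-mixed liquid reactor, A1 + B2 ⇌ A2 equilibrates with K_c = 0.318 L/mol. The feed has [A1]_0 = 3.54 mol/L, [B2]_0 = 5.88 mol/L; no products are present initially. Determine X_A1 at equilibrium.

X = 0.555

Let X = conversion of A1; extent ξ = 3.54·X mol/L.
Concentrations: [A1] = 3.54 − 3.54X; [B2] = 5.88 − 3.54X; [A2] = 3.54X.
K_c = [A2] / ([A1] [B2]).
Equating to 0.318 L/mol: the physical root is X = 0.555.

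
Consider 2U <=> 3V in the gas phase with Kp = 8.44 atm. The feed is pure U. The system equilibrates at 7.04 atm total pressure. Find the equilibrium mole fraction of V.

y_V = 0.588

Let X = conversion of U (basis 1 mol U); extent of reaction ξ = 0.5X.
Species balance: n_U = 1 − X; n_V = 1.5X.
n_T = Σnᵢ = 1 + 0.5X.
Mole fractions y_i = n_i/n_T; Kp = p_V^3 / (p_U^2) with p_i = y_i·P.
Setting this equal to 8.44 atm and taking the physical root (0 < X < 1) gives X = 0.488.
Then n_V = 0.731, n_T = 1.24, so y_V = 0.588.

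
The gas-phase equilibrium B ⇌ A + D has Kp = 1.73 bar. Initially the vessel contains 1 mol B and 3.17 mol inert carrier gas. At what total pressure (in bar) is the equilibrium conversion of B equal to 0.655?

P = 6.71 bar

Let X = conversion of B (basis 1 mol B); extent of reaction ξ = X.
Mole table: n_B = 1 − X; n_A = X; n_D = X; n_I = 3.17 (inert).
Total moles n_T = 4.17 + X.
Kp = p_A p_D / (p_B) with p_i = (n_i/n_T)·P.
At X = 0.655: the mole-fraction product g(X) = Π y_i^ν_i = 0.2577. Since Kp = g(X)·P^{1}, P = (Kp/g)^(1/1) = (1.73/0.2577)^(1/1) = 6.71 bar.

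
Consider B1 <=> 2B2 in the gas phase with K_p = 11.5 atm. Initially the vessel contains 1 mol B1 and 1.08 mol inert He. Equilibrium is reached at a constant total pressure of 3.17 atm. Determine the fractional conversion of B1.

Basis: 1 mol B1 initially; let X = conversion of B1. Extent ξ = X.
Mole table: n_B1 = 1 − X; n_B2 = 2X; n_I = 1.08 (inert).
Total moles n_T = 2.08 + X.
y_i = n_i/n_T, p_i = y_i·P. K_p = p_B2^2 / (p_B1).
This yields a degree-2 equation in X; solving on (0,1), X = 0.770.

X = 0.770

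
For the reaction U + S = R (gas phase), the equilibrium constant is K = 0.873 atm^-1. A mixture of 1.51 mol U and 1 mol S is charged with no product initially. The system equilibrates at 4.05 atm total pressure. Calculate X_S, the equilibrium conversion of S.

X = 0.624

Take 1 mol S as basis and let X be its fractional conversion, so ξ = X.
At extent ξ: n_U = 1.51 − X; n_S = 1 − X; n_R = X.
Summing: n_T = 2.51 − X.
Mole fractions y_i = n_i/n_T; K = p_R / (p_U p_S) with p_i = y_i·P.
Substituting and setting equal to 0.873 atm^-1 gives a polynomial in X; the root in (0,1) is X = 0.624.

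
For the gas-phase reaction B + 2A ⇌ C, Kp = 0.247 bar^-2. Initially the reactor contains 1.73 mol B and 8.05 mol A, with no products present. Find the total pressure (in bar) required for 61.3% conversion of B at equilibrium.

Let X = conversion of B (basis 1.73 mol B); extent of reaction ξ = 1.73X.
At extent ξ: n_B = 1.73 − 1.73X; n_A = 8.05 − 3.46X; n_C = 1.73X.
n_T = Σnᵢ = 9.78 − 3.46X.
Kp = p_C / (p_B p_A^2) with p_i = (n_i/n_T)·P.
At X = 0.613: the mole-fraction product g(X) = Π y_i^ν_i = 2.643. Since Kp = g(X)·P^{-2}, P = (g/Kp)^(1/2) = (2.643/0.247)^(1/2) = 3.27 bar.

P = 3.27 bar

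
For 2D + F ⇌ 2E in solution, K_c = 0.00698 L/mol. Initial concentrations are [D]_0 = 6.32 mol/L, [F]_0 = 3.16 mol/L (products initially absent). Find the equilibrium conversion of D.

Let X = conversion of D; extent ξ = 6.32X/2 mol/L.
Concentrations: [D] = 6.32 − 6.32X; [F] = 3.16 − 3.16X; [E] = 6.32X.
K_c = [E]^2 / ([D]^2 [F]).
Equating to 0.00698 L/mol: the physical root is X = 0.122.

X = 0.122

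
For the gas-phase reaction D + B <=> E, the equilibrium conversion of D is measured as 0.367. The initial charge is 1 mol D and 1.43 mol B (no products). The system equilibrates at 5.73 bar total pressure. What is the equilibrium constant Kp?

Let X = conversion of D (basis 1 mol D); extent of reaction ξ = X.
Mole table: n_D = 1 − X; n_B = 1.43 − X; n_E = X.
Total moles n_T = 2.43 − X.
At X = 0.367: n_D = 0.633, n_B = 1.06, n_E = 0.367, n_T = 2.06.
p_i = (n_i/n_T)·P. Kp = p_E / (p_D p_B) = 0.196 bar^-1.

Kp = 0.196 bar^-1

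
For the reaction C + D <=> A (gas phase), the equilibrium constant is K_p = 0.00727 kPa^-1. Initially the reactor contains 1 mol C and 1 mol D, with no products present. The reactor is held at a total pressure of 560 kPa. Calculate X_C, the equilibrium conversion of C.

Basis: 1 mol C initially; let X = conversion of C. Extent ξ = X.
At extent ξ: n_C = 1 − X; n_D = 1 − X; n_A = X.
Summing: n_T = 2 − X.
Mole fractions y_i = n_i/n_T; K_p = p_A / (p_C p_D) with p_i = y_i·P.
This yields a degree-2 equation in X; solving on (0,1), X = 0.556.

X = 0.556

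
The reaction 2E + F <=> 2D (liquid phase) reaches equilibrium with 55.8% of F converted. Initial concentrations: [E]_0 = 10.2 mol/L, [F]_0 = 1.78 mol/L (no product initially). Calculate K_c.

K_c = 0.0743 L/mol

Let X = conversion of F.
Concentrations: [E] = 10.2 − 3.56X; [F] = 1.78 − 1.78X; [D] = 3.56X.
At X = 0.558: [E] = 8.21, [F] = 0.787, [D] = 1.99.
K_c = [D]^2 / ([E]^2 [F]) = 0.0743 L/mol.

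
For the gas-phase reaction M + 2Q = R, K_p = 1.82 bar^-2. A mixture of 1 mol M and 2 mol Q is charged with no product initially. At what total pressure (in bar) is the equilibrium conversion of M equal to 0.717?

Take 1 mol M as basis and let X be its fractional conversion, so ξ = X.
At extent ξ: n_M = 1 − X; n_Q = 2 − 2X; n_R = X.
Summing: n_T = 3 − 2X.
K_p = p_R / (p_M p_Q^2) with p_i = (n_i/n_T)·P.
At X = 0.717: the mole-fraction product g(X) = Π y_i^ν_i = 19.39. Since K_p = g(X)·P^{-2}, P = (g/K_p)^(1/2) = (19.39/1.82)^(1/2) = 3.26 bar.

P = 3.26 bar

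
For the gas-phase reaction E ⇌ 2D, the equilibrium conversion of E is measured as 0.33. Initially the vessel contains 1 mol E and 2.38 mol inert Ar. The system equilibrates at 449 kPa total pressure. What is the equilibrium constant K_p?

K_p = 78.7 kPa

Let X = conversion of E (basis 1 mol E); extent of reaction ξ = X.
At extent ξ: n_E = 1 − X; n_D = 2X; n_I = 2.38 (inert).
Total moles n_T = 3.38 + X.
At X = 0.33: n_E = 0.67, n_D = 0.66, n_T = 3.71.
p_i = (n_i/n_T)·P. K_p = p_D^2 / (p_E) = 78.7 kPa.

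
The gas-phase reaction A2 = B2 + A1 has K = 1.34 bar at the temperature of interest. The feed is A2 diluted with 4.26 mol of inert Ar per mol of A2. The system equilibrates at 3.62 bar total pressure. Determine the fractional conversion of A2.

X = 0.748

Let X = conversion of A2 (basis 1 mol A2); extent of reaction ξ = X.
Species balance: n_A2 = 1 − X; n_B2 = X; n_A1 = X; n_I = 4.26 (inert).
Total moles n_T = 5.26 + X.
y_i = n_i/n_T, p_i = y_i·P. K = p_B2 p_A1 / (p_A2).
Setting this equal to 1.34 bar and taking the physical root (0 < X < 1) gives X = 0.748.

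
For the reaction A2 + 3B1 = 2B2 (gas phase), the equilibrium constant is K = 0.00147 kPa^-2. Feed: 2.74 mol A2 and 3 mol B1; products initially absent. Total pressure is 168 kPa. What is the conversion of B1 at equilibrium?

Basis: 3 mol B1 initially; let X = conversion of B1. Extent ξ = X.
Mole table: n_A2 = 2.74 − X; n_B1 = 3 − 3X; n_B2 = 2X.
Summing: n_T = 5.74 − 2X.
With p_i = (n_i/n_T)P, K = p_B2^2 / (p_A2 p_B1^3).
Setting this equal to 0.00147 kPa^-2 and taking the physical root (0 < X < 1) gives X = 0.739.

X = 0.739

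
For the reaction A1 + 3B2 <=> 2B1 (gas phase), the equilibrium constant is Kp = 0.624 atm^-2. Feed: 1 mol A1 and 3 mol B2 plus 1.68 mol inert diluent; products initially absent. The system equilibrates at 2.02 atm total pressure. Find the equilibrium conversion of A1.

X = 0.351

Let X = conversion of A1 (basis 1 mol A1); extent of reaction ξ = X.
Mole table: n_A1 = 1 − X; n_B2 = 3 − 3X; n_B1 = 2X; n_I = 1.68 (inert).
Total moles n_T = 5.68 − 2X.
Mole fractions y_i = n_i/n_T; Kp = p_B1^2 / (p_A1 p_B2^3) with p_i = y_i·P.
Setting this equal to 0.624 atm^-2 and taking the physical root (0 < X < 1) gives X = 0.351.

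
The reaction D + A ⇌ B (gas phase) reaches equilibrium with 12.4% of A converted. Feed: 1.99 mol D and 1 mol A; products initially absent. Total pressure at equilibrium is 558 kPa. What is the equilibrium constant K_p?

K_p = 0.00039 kPa^-1

Basis: 1 mol A initially; let X = conversion of A. Extent ξ = X.
At extent ξ: n_D = 1.99 − X; n_A = 1 − X; n_B = X.
Summing: n_T = 2.99 − X.
At X = 0.124: n_D = 1.87, n_A = 0.876, n_B = 0.124, n_T = 2.87.
p_i = (n_i/n_T)·P. K_p = p_B / (p_D p_A) = 0.00039 kPa^-1.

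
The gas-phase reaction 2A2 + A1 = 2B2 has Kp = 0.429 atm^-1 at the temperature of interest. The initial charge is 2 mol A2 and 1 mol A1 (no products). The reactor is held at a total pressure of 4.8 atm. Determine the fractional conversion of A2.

Take 2 mol A2 as basis and let X be its fractional conversion, so ξ = X.
Species balance: n_A2 = 2 − 2X; n_A1 = 1 − X; n_B2 = 2X.
Summing: n_T = 3 − X.
With p_i = (n_i/n_T)P, Kp = p_B2^2 / (p_A2^2 p_A1).
Equating to 0.429 atm^-1 and solving on 0 < X < 1: X = 0.407.

X = 0.407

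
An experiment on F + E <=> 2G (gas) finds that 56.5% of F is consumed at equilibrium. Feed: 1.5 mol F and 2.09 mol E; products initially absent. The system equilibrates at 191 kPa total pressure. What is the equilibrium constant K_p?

K_p = 3.54

Let X = conversion of F (basis 1.5 mol F); extent of reaction ξ = 1.5X.
At extent ξ: n_F = 1.5 − 1.5X; n_E = 2.09 − 1.5X; n_G = 3X.
n_T stays at 3.59 (no change in mole number).
At X = 0.565: n_F = 0.653, n_E = 1.24, n_G = 1.69, n_T = 3.59.
p_i = (n_i/n_T)·P. K_p = p_G^2 / (p_F p_E) = 3.54.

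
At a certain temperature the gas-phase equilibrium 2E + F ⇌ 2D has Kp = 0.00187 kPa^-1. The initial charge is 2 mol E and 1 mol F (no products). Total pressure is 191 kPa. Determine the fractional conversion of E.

Let X = conversion of E (basis 2 mol E); extent of reaction ξ = X.
At extent ξ: n_E = 2 − 2X; n_F = 1 − X; n_D = 2X.
n_T = Σnᵢ = 3 − X.
Mole fractions y_i = n_i/n_T; Kp = p_D^2 / (p_E^2 p_F) with p_i = y_i·P.
Setting this equal to 0.00187 kPa^-1 and taking the physical root (0 < X < 1) gives X = 0.239.

X = 0.239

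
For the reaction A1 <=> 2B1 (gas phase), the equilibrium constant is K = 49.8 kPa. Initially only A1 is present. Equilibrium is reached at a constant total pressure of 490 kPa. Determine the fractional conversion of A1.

X = 0.157

Basis: 1 mol A1 initially; let X = conversion of A1. Extent ξ = X.
At extent ξ: n_A1 = 1 − X; n_B1 = 2X.
Total moles n_T = 1 + X.
y_i = n_i/n_T, p_i = y_i·P. K = p_B1^2 / (p_A1).
This yields a degree-2 equation in X; solving on (0,1), X = 0.157.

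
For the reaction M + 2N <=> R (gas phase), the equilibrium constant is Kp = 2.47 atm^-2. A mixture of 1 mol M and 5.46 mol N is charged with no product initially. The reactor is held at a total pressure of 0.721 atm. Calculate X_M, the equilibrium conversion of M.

X = 0.463

Take 1 mol M as basis and let X be its fractional conversion, so ξ = X.
Mole table: n_M = 1 − X; n_N = 5.46 − 2X; n_R = X.
n_T = Σnᵢ = 6.46 − 2X.
y_i = n_i/n_T, p_i = y_i·P. Kp = p_R / (p_M p_N^2).
Setting this equal to 2.47 atm^-2 and taking the physical root (0 < X < 1) gives X = 0.463.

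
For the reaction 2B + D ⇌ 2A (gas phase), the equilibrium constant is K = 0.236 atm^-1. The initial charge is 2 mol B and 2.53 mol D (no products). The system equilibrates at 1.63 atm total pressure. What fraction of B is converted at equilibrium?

Let X = conversion of B (basis 2 mol B); extent of reaction ξ = X.
Moles: n_B = 2 − 2X; n_D = 2.53 − X; n_A = 2X.
Total moles n_T = 4.53 − X.
Mole fractions y_i = n_i/n_T; K = p_A^2 / (p_B^2 p_D) with p_i = y_i·P.
Setting this equal to 0.236 atm^-1 and taking the physical root (0 < X < 1) gives X = 0.310.

X = 0.310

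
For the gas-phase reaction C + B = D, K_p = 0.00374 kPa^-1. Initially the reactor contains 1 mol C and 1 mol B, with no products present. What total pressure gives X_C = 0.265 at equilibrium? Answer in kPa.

P = 228 kPa

Let X = conversion of C (basis 1 mol C); extent of reaction ξ = X.
Mole table: n_C = 1 − X; n_B = 1 − X; n_D = X.
Total moles n_T = 2 − X.
K_p = p_D / (p_C p_B) with p_i = (n_i/n_T)·P.
At X = 0.265: the mole-fraction product g(X) = Π y_i^ν_i = 0.8511. Since K_p = g(X)·P^{-1}, P = (g/K_p)^(1/1) = (0.8511/0.00374)^(1/1) = 228 kPa.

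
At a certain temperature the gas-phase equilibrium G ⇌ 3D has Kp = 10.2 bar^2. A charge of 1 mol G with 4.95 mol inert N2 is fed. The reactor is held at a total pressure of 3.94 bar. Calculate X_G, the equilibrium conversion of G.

X = 0.720

Basis: 1 mol G initially; let X = conversion of G. Extent ξ = X.
At extent ξ: n_G = 1 − X; n_D = 3X; n_I = 4.95 (inert).
n_T = Σnᵢ = 5.95 + 2X.
y_i = n_i/n_T, p_i = y_i·P. Kp = p_D^3 / (p_G).
This yields a degree-3 equation in X; solving on (0,1), X = 0.720.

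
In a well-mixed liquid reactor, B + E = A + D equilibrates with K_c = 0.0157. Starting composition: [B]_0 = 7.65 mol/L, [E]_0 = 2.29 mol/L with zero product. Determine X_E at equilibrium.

Let X = conversion of E; extent ξ = 2.29·X mol/L.
Concentrations: [B] = 7.65 − 2.29X; [E] = 2.29 − 2.29X; [A] = 2.29X; [D] = 2.29X.
K_c = [A] [D] / ([B] [E]).
Setting equal to 0.0157 and solving for X on (0,1) gives X = 0.199.

X = 0.199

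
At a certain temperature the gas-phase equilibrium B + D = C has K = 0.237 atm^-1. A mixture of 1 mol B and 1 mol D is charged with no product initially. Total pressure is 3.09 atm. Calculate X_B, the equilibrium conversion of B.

X = 0.240

Take 1 mol B as basis and let X be its fractional conversion, so ξ = X.
Mole table: n_B = 1 − X; n_D = 1 − X; n_C = X.
Summing: n_T = 2 − X.
Mole fractions y_i = n_i/n_T; K = p_C / (p_B p_D) with p_i = y_i·P.
Setting this equal to 0.237 atm^-1 and taking the physical root (0 < X < 1) gives X = 0.240.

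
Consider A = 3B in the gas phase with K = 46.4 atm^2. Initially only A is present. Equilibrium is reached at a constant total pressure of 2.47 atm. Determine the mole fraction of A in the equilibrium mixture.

Take 1 mol A as basis and let X be its fractional conversion, so ξ = X.
At extent ξ: n_A = 1 − X; n_B = 3X.
n_T = Σnᵢ = 1 + 2X.
y_i = n_i/n_T, p_i = y_i·P. K = p_B^3 / (p_A).
Setting this equal to 46.4 atm^2 and taking the physical root (0 < X < 1) gives X = 0.757.
Then n_A = 0.243, n_T = 2.51, so y_A = 0.097.

y_A = 0.097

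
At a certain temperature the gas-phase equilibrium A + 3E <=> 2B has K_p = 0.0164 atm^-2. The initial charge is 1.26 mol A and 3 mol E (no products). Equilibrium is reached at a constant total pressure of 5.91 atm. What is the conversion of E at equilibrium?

X = 0.305

Take 3 mol E as basis and let X be its fractional conversion, so ξ = X.
Moles: n_A = 1.26 − X; n_E = 3 − 3X; n_B = 2X.
Summing: n_T = 4.26 − 2X.
With p_i = (n_i/n_T)P, K_p = p_B^2 / (p_A p_E^3).
Equating to 0.0164 atm^-2 and solving on 0 < X < 1: X = 0.305.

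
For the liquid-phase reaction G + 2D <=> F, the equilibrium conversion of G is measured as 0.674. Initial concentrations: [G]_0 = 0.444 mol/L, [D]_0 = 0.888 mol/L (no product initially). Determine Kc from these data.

Let X = conversion of G.
Concentrations: [G] = 0.444 − 0.444X; [D] = 0.888 − 0.888X; [F] = 0.444X.
At X = 0.674: [G] = 0.145, [D] = 0.289, [F] = 0.299.
Kc = [F] / ([G] [D]^2) = 24.7 (mol/L)^-2.

Kc = 24.7 (mol/L)^-2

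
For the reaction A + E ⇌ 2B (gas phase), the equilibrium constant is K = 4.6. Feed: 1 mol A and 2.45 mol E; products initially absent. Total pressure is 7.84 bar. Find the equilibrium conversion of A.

Basis: 1 mol A initially; let X = conversion of A. Extent ξ = X.
Mole table: n_A = 1 − X; n_E = 2.45 − X; n_B = 2X.
Total moles n_T = 3.45 (Δν = 0, constant).
Mole fractions y_i = n_i/n_T; K = p_B^2 / (p_A p_E) with p_i = y_i·P.
Equating to 4.6 and solving on 0 < X < 1: X = 0.730.

X = 0.730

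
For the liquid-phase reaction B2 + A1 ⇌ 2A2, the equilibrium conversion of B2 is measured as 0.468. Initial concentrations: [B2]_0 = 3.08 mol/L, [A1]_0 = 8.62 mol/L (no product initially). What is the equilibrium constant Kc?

Kc = 0.707

Let X = conversion of B2.
Concentrations: [B2] = 3.08 − 3.08X; [A1] = 8.62 − 3.08X; [A2] = 6.16X.
At X = 0.468: [B2] = 1.64, [A1] = 7.18, [A2] = 2.88.
Kc = [A2]^2 / ([B2] [A1]) = 0.707.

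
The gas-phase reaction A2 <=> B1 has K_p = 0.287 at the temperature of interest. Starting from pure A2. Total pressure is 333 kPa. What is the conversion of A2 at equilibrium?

X = 0.223

Basis: 1 mol A2 initially; let X = conversion of A2. Extent ξ = X.
Moles: n_A2 = 1 − X; n_B1 = X.
Total moles n_T = 1 (Δν = 0, constant).
Mole fractions y_i = n_i/n_T; K_p = p_B1 / (p_A2) with p_i = y_i·P.
Equating to 0.287 and solving on 0 < X < 1: X = 0.223.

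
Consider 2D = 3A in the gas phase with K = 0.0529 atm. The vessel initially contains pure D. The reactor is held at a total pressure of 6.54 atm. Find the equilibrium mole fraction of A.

Basis: 1 mol D initially; let X = conversion of D. Extent ξ = 0.5X.
Moles: n_D = 1 − X; n_A = 1.5X.
Total moles n_T = 1 + 0.5X.
y_i = n_i/n_T, p_i = y_i·P. K = p_A^3 / (p_D^2).
Equating to 0.0529 atm and solving on 0 < X < 1: X = 0.125.
Then n_A = 0.187, n_T = 1.06, so y_A = 0.176.

y_A = 0.176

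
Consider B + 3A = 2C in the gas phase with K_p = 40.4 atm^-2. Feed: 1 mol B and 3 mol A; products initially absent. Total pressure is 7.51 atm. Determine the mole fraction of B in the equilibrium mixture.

Let X = conversion of B (basis 1 mol B); extent of reaction ξ = X.
Species balance: n_B = 1 − X; n_A = 3 − 3X; n_C = 2X.
Summing: n_T = 4 − 2X.
y_i = n_i/n_T, p_i = y_i·P. K_p = p_C^2 / (p_B p_A^3).
Equating to 40.4 atm^-2 and solving on 0 < X < 1: X = 0.874.
Then n_B = 0.126, n_T = 2.25, so y_B = 0.056.

y_B = 0.056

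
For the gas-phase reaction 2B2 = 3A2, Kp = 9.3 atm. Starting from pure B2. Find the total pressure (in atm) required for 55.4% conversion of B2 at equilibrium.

Let X = conversion of B2 (basis 1 mol B2); extent of reaction ξ = 0.5X.
Moles: n_B2 = 1 − X; n_A2 = 1.5X.
n_T = Σnᵢ = 1 + 0.5X.
Kp = p_A2^3 / (p_B2^2) with p_i = (n_i/n_T)·P.
At X = 0.554: the mole-fraction product g(X) = Π y_i^ν_i = 2.259. Since Kp = g(X)·P^{1}, P = (Kp/g)^(1/1) = (9.3/2.259)^(1/1) = 4.12 atm.

P = 4.12 atm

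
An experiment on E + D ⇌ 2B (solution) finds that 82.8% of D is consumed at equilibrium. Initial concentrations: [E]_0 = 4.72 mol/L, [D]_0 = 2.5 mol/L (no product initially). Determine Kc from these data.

Let X = conversion of D.
Concentrations: [E] = 4.72 − 2.5X; [D] = 2.5 − 2.5X; [B] = 5X.
At X = 0.828: [E] = 2.65, [D] = 0.43, [B] = 4.14.
Kc = [B]^2 / ([E] [D]) = 15.

Kc = 15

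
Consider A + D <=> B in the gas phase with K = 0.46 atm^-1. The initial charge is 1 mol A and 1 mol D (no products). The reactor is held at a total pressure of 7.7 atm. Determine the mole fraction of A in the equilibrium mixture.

y_A = 0.319

Take 1 mol A as basis and let X be its fractional conversion, so ξ = X.
Species balance: n_A = 1 − X; n_D = 1 − X; n_B = X.
Total moles n_T = 2 − X.
y_i = n_i/n_T, p_i = y_i·P. K = p_B / (p_A p_D).
Setting this equal to 0.46 atm^-1 and taking the physical root (0 < X < 1) gives X = 0.531.
Then n_A = 0.469, n_T = 1.47, so y_A = 0.319.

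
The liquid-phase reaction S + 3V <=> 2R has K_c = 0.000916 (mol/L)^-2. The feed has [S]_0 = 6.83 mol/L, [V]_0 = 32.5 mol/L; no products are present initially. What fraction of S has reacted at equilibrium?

X = 0.466

Let X = conversion of S; extent ξ = 6.83·X mol/L.
Concentrations: [S] = 6.83 − 6.83X; [V] = 32.5 − 20.5X; [R] = 13.7X.
K_c = [R]^2 / ([S] [V]^3).
Solving K_c = 0.000916 for X ∈ (0,1): X = 0.466.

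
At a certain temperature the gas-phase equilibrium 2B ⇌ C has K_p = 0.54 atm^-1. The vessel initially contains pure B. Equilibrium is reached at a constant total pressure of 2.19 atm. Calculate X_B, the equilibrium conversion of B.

Take 1 mol B as basis and let X be its fractional conversion, so ξ = 0.5X.
Mole table: n_B = 1 − X; n_C = 0.5X.
Total moles n_T = 1 − 0.5X.
y_i = n_i/n_T, p_i = y_i·P. K_p = p_C / (p_B^2).
Equating to 0.54 atm^-1 and solving on 0 < X < 1: X = 0.582.

X = 0.582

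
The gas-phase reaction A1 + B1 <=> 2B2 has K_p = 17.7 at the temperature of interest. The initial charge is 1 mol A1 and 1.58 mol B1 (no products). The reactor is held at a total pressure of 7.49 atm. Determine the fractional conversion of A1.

X = 0.809

Let X = conversion of A1 (basis 1 mol A1); extent of reaction ξ = X.
Mole table: n_A1 = 1 − X; n_B1 = 1.58 − X; n_B2 = 2X.
Total moles n_T = 2.58 (Δν = 0, constant).
With p_i = (n_i/n_T)P, K_p = p_B2^2 / (p_A1 p_B1).
Setting this equal to 17.7 and taking the physical root (0 < X < 1) gives X = 0.809.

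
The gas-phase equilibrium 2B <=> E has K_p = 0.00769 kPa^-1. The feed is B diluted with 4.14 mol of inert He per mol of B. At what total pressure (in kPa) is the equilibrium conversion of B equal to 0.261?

P = 156 kPa

Take 1 mol B as basis and let X be its fractional conversion, so ξ = 0.5X.
Moles: n_B = 1 − X; n_E = 0.5X; n_I = 4.14 (inert).
n_T = Σnᵢ = 5.14 − 0.5X.
K_p = p_E / (p_B^2) with p_i = (n_i/n_T)·P.
At X = 0.261: the mole-fraction product g(X) = Π y_i^ν_i = 1.197. Since K_p = g(X)·P^{-1}, P = (g/K_p)^(1/1) = (1.197/0.00769)^(1/1) = 156 kPa.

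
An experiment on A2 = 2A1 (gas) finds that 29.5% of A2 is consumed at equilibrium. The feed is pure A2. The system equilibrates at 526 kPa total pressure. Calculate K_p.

Take 1 mol A2 as basis and let X be its fractional conversion, so ξ = X.
At extent ξ: n_A2 = 1 − X; n_A1 = 2X.
Summing: n_T = 1 + X.
At X = 0.295: n_A2 = 0.705, n_A1 = 0.59, n_T = 1.29.
p_i = (n_i/n_T)·P. K_p = p_A1^2 / (p_A2) = 201 kPa.

K_p = 201 kPa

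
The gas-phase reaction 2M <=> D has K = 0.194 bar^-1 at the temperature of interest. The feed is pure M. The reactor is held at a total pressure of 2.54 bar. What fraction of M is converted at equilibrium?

X = 0.420

Let X = conversion of M (basis 1 mol M); extent of reaction ξ = 0.5X.
At extent ξ: n_M = 1 − X; n_D = 0.5X.
Total moles n_T = 1 − 0.5X.
y_i = n_i/n_T, p_i = y_i·P. K = p_D / (p_M^2).
Equating to 0.194 bar^-1 and solving on 0 < X < 1: X = 0.420.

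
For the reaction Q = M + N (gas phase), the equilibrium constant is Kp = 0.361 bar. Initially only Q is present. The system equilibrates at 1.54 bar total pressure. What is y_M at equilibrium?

Take 1 mol Q as basis and let X be its fractional conversion, so ξ = X.
Species balance: n_Q = 1 − X; n_M = X; n_N = X.
Total moles n_T = 1 + X.
Mole fractions y_i = n_i/n_T; Kp = p_M p_N / (p_Q) with p_i = y_i·P.
Setting this equal to 0.361 bar and taking the physical root (0 < X < 1) gives X = 0.436.
Then n_M = 0.436, n_T = 1.44, so y_M = 0.304.

y_M = 0.304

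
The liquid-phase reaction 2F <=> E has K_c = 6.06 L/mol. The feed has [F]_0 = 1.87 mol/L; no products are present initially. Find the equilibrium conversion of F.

Let X = conversion of F; extent ξ = 1.87X/2 mol/L.
Concentrations: [F] = 1.87 − 1.87X; [E] = 0.935X.
K_c = [E] / ([F]^2).
Equating to 6.06 L/mol: the physical root is X = 0.811.

X = 0.811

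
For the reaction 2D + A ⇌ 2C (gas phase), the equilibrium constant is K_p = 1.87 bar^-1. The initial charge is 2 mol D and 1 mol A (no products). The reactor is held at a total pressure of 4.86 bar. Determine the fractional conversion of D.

X = 0.561

Let X = conversion of D (basis 2 mol D); extent of reaction ξ = X.
Moles: n_D = 2 − 2X; n_A = 1 − X; n_C = 2X.
Total moles n_T = 3 − X.
Mole fractions y_i = n_i/n_T; K_p = p_C^2 / (p_D^2 p_A) with p_i = y_i·P.
Setting this equal to 1.87 bar^-1 and taking the physical root (0 < X < 1) gives X = 0.561.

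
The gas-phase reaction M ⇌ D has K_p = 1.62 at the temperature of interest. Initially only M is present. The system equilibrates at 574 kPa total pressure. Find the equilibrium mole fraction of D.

Let X = conversion of M (basis 1 mol M); extent of reaction ξ = X.
At extent ξ: n_M = 1 − X; n_D = X.
Total moles n_T = 1 (Δν = 0, constant).
y_i = n_i/n_T, p_i = y_i·P. K_p = p_D / (p_M).
This yields a degree-1 equation in X; solving on (0,1), X = 0.618.
Then n_D = 0.618, n_T = 1, so y_D = 0.618.

y_D = 0.618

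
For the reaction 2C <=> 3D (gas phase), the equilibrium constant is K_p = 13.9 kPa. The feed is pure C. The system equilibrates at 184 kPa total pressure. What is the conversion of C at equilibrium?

Take 1 mol C as basis and let X be its fractional conversion, so ξ = 0.5X.
At extent ξ: n_C = 1 − X; n_D = 1.5X.
Summing: n_T = 1 + 0.5X.
y_i = n_i/n_T, p_i = y_i·P. K_p = p_D^3 / (p_C^2).
Setting this equal to 13.9 kPa and taking the physical root (0 < X < 1) gives X = 0.243.

X = 0.243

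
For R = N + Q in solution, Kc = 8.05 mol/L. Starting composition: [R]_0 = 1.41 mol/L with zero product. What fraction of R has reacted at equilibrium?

Let X = conversion of R; extent ξ = 1.41·X mol/L.
Concentrations: [R] = 1.41 − 1.41X; [N] = 1.41X; [Q] = 1.41X.
Kc = [N] [Q] / ([R]).
This equals 8.05 at X = 0.868 (the root in 0 < X < 1).

X = 0.868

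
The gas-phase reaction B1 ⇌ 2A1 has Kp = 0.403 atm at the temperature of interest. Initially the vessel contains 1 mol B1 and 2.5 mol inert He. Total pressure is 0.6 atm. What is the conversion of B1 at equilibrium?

X = 0.552

Basis: 1 mol B1 initially; let X = conversion of B1. Extent ξ = X.
Species balance: n_B1 = 1 − X; n_A1 = 2X; n_I = 2.5 (inert).
n_T = Σnᵢ = 3.5 + X.
Mole fractions y_i = n_i/n_T; Kp = p_A1^2 / (p_B1) with p_i = y_i·P.
This yields a degree-2 equation in X; solving on (0,1), X = 0.552.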